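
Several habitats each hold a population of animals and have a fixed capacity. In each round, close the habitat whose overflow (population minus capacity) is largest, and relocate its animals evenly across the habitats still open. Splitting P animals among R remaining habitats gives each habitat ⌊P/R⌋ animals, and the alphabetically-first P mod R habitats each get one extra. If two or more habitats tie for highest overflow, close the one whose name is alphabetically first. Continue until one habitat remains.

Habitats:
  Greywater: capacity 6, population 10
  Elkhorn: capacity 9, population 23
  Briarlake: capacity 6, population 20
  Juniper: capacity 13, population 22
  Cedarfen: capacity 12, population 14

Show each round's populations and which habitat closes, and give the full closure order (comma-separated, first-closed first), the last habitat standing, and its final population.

Round 1: Briarlake=20 Cedarfen=14 Elkhorn=23 Greywater=10 Juniper=22 → close Briarlake (overflow 14)
  20÷4 = 5 each, +1 to first 0
Round 2: Cedarfen=19 Elkhorn=28 Greywater=15 Juniper=27 → close Elkhorn (overflow 19)
  28÷3 = 9 each, +1 to first 1
Round 3: Cedarfen=29 Greywater=24 Juniper=36 → close Juniper (overflow 23)
  36÷2 = 18 each, +1 to first 0
Round 4: Cedarfen=47 Greywater=42 → close Greywater (overflow 36)
  42÷1 = 42 each, +1 to first 0

Closure order: Briarlake, Elkhorn, Juniper, Greywater
Last habitat: Cedarfen with 89 animals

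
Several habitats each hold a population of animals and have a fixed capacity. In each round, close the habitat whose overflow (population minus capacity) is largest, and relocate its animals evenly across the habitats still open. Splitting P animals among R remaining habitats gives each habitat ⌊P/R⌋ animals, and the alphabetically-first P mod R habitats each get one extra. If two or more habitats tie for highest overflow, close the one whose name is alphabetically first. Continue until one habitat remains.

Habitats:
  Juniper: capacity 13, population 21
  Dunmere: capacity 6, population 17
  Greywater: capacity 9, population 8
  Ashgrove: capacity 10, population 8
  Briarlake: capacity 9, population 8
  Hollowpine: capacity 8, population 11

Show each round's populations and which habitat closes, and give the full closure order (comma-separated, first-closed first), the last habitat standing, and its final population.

Round 1: Ashgrove=8 Briarlake=8 Dunmere=17 Greywater=8 Hollowpine=11 Juniper=21 → close Dunmere (overflow 11)
  17÷5 = 3 each, +1 to first 2
Round 2: Ashgrove=12 Briarlake=12 Greywater=11 Hollowpine=14 Juniper=24 → close Juniper (overflow 11)
  24÷4 = 6 each, +1 to first 0
Round 3: Ashgrove=18 Briarlake=18 Greywater=17 Hollowpine=20 → close Hollowpine (overflow 12)
  20÷3 = 6 each, +1 to first 2
Round 4: Ashgrove=25 Briarlake=25 Greywater=23 → close Briarlake (overflow 16)
  25÷2 = 12 each, +1 to first 1
Round 5: Ashgrove=38 Greywater=35 → close Ashgrove (overflow 28)
  38÷1 = 38 each, +1 to first 0

Closure order: Dunmere, Juniper, Hollowpine, Briarlake, Ashgrove
Last habitat: Greywater with 73 animals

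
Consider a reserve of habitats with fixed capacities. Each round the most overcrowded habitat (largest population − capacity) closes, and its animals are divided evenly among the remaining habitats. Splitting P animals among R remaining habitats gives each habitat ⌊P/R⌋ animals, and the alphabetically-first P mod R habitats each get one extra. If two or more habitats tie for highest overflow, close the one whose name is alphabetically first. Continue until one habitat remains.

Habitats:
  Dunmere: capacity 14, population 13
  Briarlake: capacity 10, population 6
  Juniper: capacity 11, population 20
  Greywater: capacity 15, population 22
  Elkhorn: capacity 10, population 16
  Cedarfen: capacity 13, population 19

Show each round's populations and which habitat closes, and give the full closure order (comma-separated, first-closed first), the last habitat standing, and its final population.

Closure order: Juniper, Greywater, Cedarfen, Elkhorn, Dunmere
Last habitat: Briarlake with 96 animals

Round 1: Briarlake=6 Cedarfen=19 Dunmere=13 Elkhorn=16 Greywater=22 Juniper=20 → close Juniper (overflow 9)
  20÷5 = 4 each, +1 to first 0
Round 2: Briarlake=10 Cedarfen=23 Dunmere=17 Elkhorn=20 Greywater=26 → close Greywater (overflow 11)
  26÷4 = 6 each, +1 to first 2
Round 3: Briarlake=17 Cedarfen=30 Dunmere=23 Elkhorn=26 → close Cedarfen (overflow 17)
  30÷3 = 10 each, +1 to first 0
Round 4: Briarlake=27 Dunmere=33 Elkhorn=36 → close Elkhorn (overflow 26)
  36÷2 = 18 each, +1 to first 0
Round 5: Briarlake=45 Dunmere=51 → close Dunmere (overflow 37)
  51÷1 = 51 each, +1 to first 0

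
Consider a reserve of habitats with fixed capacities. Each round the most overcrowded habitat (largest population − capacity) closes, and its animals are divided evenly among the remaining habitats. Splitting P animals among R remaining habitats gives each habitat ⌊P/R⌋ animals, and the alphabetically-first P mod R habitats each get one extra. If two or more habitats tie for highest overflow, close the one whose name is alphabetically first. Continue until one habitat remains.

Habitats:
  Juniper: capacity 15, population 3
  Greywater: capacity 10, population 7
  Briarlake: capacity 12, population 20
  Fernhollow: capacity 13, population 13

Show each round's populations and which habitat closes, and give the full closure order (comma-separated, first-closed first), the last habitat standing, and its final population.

Closure order: Briarlake, Fernhollow, Greywater
Last habitat: Juniper with 43 animals

Round 1: Briarlake=20 Fernhollow=13 Greywater=7 Juniper=3 → close Briarlake (overflow 8)
  20÷3 = 6 each, +1 to first 2
Round 2: Fernhollow=20 Greywater=14 Juniper=9 → close Fernhollow (overflow 7)
  20÷2 = 10 each, +1 to first 0
Round 3: Greywater=24 Juniper=19 → close Greywater (overflow 14)
  24÷1 = 24 each, +1 to first 0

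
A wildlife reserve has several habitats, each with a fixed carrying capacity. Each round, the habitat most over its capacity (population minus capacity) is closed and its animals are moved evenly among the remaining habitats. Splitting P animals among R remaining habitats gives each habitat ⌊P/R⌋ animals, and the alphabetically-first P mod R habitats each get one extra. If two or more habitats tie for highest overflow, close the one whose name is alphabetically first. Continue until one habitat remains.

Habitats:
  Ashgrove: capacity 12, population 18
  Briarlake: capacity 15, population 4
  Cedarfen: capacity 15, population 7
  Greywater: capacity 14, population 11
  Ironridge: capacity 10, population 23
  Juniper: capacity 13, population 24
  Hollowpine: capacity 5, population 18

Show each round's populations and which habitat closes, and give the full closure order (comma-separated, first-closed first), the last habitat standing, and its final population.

Closure order: Hollowpine, Ironridge, Juniper, Ashgrove, Greywater, Cedarfen
Last habitat: Briarlake with 105 animals

Round 1: Ashgrove=18 Briarlake=4 Cedarfen=7 Greywater=11 Hollowpine=18 Ironridge=23 Juniper=24 → close Hollowpine (overflow 13)
  18÷6 = 3 each, +1 to first 0
Round 2: Ashgrove=21 Briarlake=7 Cedarfen=10 Greywater=14 Ironridge=26 Juniper=27 → close Ironridge (overflow 16)
  26÷5 = 5 each, +1 to first 1
Round 3: Ashgrove=27 Briarlake=12 Cedarfen=15 Greywater=19 Juniper=32 → close Juniper (overflow 19)
  32÷4 = 8 each, +1 to first 0
Round 4: Ashgrove=35 Briarlake=20 Cedarfen=23 Greywater=27 → close Ashgrove (overflow 23)
  35÷3 = 11 each, +1 to first 2
Round 5: Briarlake=32 Cedarfen=35 Greywater=38 → close Greywater (overflow 24)
  38÷2 = 19 each, +1 to first 0
Round 6: Briarlake=51 Cedarfen=54 → close Cedarfen (overflow 39)
  54÷1 = 54 each, +1 to first 0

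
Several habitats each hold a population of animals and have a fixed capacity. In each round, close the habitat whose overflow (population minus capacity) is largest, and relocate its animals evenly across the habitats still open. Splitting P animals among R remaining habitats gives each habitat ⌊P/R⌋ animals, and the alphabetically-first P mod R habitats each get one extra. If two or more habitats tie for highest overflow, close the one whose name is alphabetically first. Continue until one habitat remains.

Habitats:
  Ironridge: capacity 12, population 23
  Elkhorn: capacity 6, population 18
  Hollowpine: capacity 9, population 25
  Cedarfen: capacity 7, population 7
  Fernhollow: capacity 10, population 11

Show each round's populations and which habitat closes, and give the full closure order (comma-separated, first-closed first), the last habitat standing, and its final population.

Closure order: Hollowpine, Elkhorn, Ironridge, Cedarfen
Last habitat: Fernhollow with 84 animals

Round 1: Cedarfen=7 Elkhorn=18 Fernhollow=11 Hollowpine=25 Ironridge=23 → close Hollowpine (overflow 16)
  25÷4 = 6 each, +1 to first 1
Round 2: Cedarfen=14 Elkhorn=24 Fernhollow=17 Ironridge=29 → close Elkhorn (overflow 18)
  24÷3 = 8 each, +1 to first 0
Round 3: Cedarfen=22 Fernhollow=25 Ironridge=37 → close Ironridge (overflow 25)
  37÷2 = 18 each, +1 to first 1
Round 4: Cedarfen=41 Fernhollow=43 → close Cedarfen (overflow 34)
  41÷1 = 41 each, +1 to first 0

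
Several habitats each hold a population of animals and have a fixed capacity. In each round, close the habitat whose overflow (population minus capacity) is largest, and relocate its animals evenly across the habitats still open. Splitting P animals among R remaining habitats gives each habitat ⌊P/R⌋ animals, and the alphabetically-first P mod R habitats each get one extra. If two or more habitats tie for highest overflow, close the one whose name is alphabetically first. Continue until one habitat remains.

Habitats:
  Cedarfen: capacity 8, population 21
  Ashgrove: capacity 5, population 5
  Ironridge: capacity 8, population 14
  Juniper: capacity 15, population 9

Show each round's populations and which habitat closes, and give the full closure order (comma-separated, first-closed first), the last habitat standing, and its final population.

Closure order: Cedarfen, Ironridge, Ashgrove
Last habitat: Juniper with 49 animals

Round 1: Ashgrove=5 Cedarfen=21 Ironridge=14 Juniper=9 → close Cedarfen (overflow 13)
  21÷3 = 7 each, +1 to first 0
Round 2: Ashgrove=12 Ironridge=21 Juniper=16 → close Ironridge (overflow 13)
  21÷2 = 10 each, +1 to first 1
Round 3: Ashgrove=23 Juniper=26 → close Ashgrove (overflow 18)
  23÷1 = 23 each, +1 to first 0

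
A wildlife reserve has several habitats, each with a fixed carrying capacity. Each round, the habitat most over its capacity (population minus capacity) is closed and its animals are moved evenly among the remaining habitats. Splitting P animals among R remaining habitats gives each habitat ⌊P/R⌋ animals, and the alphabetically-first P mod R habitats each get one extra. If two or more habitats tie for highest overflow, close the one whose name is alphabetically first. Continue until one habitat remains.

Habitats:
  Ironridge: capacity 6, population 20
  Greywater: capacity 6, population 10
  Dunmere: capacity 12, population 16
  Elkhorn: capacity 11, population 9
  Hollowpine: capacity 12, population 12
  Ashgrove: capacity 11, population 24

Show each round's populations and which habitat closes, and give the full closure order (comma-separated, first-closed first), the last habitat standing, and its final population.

Round 1: Ashgrove=24 Dunmere=16 Elkhorn=9 Greywater=10 Hollowpine=12 Ironridge=20 → close Ironridge (overflow 14)
  20÷5 = 4 each, +1 to first 0
Round 2: Ashgrove=28 Dunmere=20 Elkhorn=13 Greywater=14 Hollowpine=16 → close Ashgrove (overflow 17)
  28÷4 = 7 each, +1 to first 0
Round 3: Dunmere=27 Elkhorn=20 Greywater=21 Hollowpine=23 → close Dunmere (overflow 15)
  27÷3 = 9 each, +1 to first 0
Round 4: Elkhorn=29 Greywater=30 Hollowpine=32 → close Greywater (overflow 24)
  30÷2 = 15 each, +1 to first 0
Round 5: Elkhorn=44 Hollowpine=47 → close Hollowpine (overflow 35)
  47÷1 = 47 each, +1 to first 0

Closure order: Ironridge, Ashgrove, Dunmere, Greywater, Hollowpine
Last habitat: Elkhorn with 91 animals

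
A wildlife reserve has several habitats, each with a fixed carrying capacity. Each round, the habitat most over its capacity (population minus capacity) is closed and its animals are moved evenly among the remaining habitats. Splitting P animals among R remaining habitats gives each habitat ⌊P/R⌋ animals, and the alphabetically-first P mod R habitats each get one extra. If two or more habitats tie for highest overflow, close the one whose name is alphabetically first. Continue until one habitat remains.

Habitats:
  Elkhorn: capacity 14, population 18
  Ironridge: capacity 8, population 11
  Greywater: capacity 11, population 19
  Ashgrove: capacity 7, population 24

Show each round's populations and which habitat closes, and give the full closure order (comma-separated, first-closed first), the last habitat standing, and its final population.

Round 1: Ashgrove=24 Elkhorn=18 Greywater=19 Ironridge=11 → close Ashgrove (overflow 17)
  24÷3 = 8 each, +1 to first 0
Round 2: Elkhorn=26 Greywater=27 Ironridge=19 → close Greywater (overflow 16)
  27÷2 = 13 each, +1 to first 1
Round 3: Elkhorn=40 Ironridge=32 → close Elkhorn (overflow 26)
  40÷1 = 40 each, +1 to first 0

Closure order: Ashgrove, Greywater, Elkhorn
Last habitat: Ironridge with 72 animals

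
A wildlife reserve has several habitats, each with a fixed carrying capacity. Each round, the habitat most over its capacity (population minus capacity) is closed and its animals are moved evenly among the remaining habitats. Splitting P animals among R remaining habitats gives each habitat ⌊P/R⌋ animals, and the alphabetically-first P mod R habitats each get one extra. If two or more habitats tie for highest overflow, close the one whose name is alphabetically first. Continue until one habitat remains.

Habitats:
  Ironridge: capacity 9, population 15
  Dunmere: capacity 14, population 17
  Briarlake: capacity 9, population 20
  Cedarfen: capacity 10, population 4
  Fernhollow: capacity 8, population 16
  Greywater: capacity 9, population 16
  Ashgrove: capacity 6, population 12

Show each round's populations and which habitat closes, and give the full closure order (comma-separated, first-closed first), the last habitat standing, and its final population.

Round 1: Ashgrove=12 Briarlake=20 Cedarfen=4 Dunmere=17 Fernhollow=16 Greywater=16 Ironridge=15 → close Briarlake (overflow 11)
  20÷6 = 3 each, +1 to first 2
Round 2: Ashgrove=16 Cedarfen=8 Dunmere=20 Fernhollow=19 Greywater=19 Ironridge=18 → close Fernhollow (overflow 11)
  19÷5 = 3 each, +1 to first 4
Round 3: Ashgrove=20 Cedarfen=12 Dunmere=24 Greywater=23 Ironridge=21 → close Ashgrove (overflow 14)
  20÷4 = 5 each, +1 to first 0
Round 4: Cedarfen=17 Dunmere=29 Greywater=28 Ironridge=26 → close Greywater (overflow 19)
  28÷3 = 9 each, +1 to first 1
Round 5: Cedarfen=27 Dunmere=38 Ironridge=35 → close Ironridge (overflow 26)
  35÷2 = 17 each, +1 to first 1
Round 6: Cedarfen=45 Dunmere=55 → close Dunmere (overflow 41)
  55÷1 = 55 each, +1 to first 0

Closure order: Briarlake, Fernhollow, Ashgrove, Greywater, Ironridge, Dunmere
Last habitat: Cedarfen with 100 animals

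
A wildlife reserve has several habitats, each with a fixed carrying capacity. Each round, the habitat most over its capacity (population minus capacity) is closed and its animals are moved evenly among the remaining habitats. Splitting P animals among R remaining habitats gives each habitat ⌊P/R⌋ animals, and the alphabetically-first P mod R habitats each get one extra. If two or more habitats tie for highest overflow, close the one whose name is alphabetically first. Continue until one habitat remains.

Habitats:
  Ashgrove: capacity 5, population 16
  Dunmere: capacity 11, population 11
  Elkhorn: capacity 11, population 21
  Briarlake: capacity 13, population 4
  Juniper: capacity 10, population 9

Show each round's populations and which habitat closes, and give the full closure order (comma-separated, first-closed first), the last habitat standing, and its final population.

Round 1: Ashgrove=16 Briarlake=4 Dunmere=11 Elkhorn=21 Juniper=9 → close Ashgrove (overflow 11)
  16÷4 = 4 each, +1 to first 0
Round 2: Briarlake=8 Dunmere=15 Elkhorn=25 Juniper=13 → close Elkhorn (overflow 14)
  25÷3 = 8 each, +1 to first 1
Round 3: Briarlake=17 Dunmere=23 Juniper=21 → close Dunmere (overflow 12)
  23÷2 = 11 each, +1 to first 1
Round 4: Briarlake=29 Juniper=32 → close Juniper (overflow 22)
  32÷1 = 32 each, +1 to first 0

Closure order: Ashgrove, Elkhorn, Dunmere, Juniper
Last habitat: Briarlake with 61 animals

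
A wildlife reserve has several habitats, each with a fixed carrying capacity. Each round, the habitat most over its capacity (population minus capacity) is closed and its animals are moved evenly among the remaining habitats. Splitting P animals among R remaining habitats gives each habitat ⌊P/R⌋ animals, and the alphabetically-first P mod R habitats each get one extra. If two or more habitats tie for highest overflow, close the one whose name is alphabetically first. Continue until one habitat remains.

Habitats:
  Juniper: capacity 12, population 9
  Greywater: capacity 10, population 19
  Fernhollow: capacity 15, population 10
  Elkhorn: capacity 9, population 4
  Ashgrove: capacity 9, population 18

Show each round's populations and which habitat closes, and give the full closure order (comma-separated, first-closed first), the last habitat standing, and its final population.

Closure order: Ashgrove, Greywater, Elkhorn, Fernhollow
Last habitat: Juniper with 60 animals

Round 1: Ashgrove=18 Elkhorn=4 Fernhollow=10 Greywater=19 Juniper=9 → close Ashgrove (overflow 9)
  18÷4 = 4 each, +1 to first 2
Round 2: Elkhorn=9 Fernhollow=15 Greywater=23 Juniper=13 → close Greywater (overflow 13)
  23÷3 = 7 each, +1 to first 2
Round 3: Elkhorn=17 Fernhollow=23 Juniper=20 → close Elkhorn (overflow 8)
  17÷2 = 8 each, +1 to first 1
Round 4: Fernhollow=32 Juniper=28 → close Fernhollow (overflow 17)
  32÷1 = 32 each, +1 to first 0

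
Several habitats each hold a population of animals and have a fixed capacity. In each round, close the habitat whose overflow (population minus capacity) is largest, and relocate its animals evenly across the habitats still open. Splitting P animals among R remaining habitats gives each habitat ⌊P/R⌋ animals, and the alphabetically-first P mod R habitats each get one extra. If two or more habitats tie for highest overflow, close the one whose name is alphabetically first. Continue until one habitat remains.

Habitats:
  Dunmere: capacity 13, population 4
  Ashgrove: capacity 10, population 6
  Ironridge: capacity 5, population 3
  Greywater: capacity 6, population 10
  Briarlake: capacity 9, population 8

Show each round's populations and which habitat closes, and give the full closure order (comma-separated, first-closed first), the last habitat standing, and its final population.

Closure order: Greywater, Briarlake, Ashgrove, Ironridge
Last habitat: Dunmere with 31 animals

Round 1: Ashgrove=6 Briarlake=8 Dunmere=4 Greywater=10 Ironridge=3 → close Greywater (overflow 4)
  10÷4 = 2 each, +1 to first 2
Round 2: Ashgrove=9 Briarlake=11 Dunmere=6 Ironridge=5 → close Briarlake (overflow 2)
  11÷3 = 3 each, +1 to first 2
Round 3: Ashgrove=13 Dunmere=10 Ironridge=8 → close Ashgrove (overflow 3)
  13÷2 = 6 each, +1 to first 1
Round 4: Dunmere=17 Ironridge=14 → close Ironridge (overflow 9)
  14÷1 = 14 each, +1 to first 0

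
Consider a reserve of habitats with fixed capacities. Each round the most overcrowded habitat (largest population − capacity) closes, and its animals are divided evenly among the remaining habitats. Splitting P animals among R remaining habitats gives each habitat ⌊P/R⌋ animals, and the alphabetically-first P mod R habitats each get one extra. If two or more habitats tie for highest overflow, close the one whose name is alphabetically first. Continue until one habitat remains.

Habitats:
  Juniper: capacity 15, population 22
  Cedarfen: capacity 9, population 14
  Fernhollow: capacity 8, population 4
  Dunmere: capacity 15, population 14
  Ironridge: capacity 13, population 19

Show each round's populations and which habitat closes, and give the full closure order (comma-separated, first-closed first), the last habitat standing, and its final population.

Closure order: Juniper, Cedarfen, Ironridge, Dunmere
Last habitat: Fernhollow with 73 animals

Round 1: Cedarfen=14 Dunmere=14 Fernhollow=4 Ironridge=19 Juniper=22 → close Juniper (overflow 7)
  22÷4 = 5 each, +1 to first 2
Round 2: Cedarfen=20 Dunmere=20 Fernhollow=9 Ironridge=24 → close Cedarfen (overflow 11)
  20÷3 = 6 each, +1 to first 2
Round 3: Dunmere=27 Fernhollow=16 Ironridge=30 → close Ironridge (overflow 17)
  30÷2 = 15 each, +1 to first 0
Round 4: Dunmere=42 Fernhollow=31 → close Dunmere (overflow 27)
  42÷1 = 42 each, +1 to first 0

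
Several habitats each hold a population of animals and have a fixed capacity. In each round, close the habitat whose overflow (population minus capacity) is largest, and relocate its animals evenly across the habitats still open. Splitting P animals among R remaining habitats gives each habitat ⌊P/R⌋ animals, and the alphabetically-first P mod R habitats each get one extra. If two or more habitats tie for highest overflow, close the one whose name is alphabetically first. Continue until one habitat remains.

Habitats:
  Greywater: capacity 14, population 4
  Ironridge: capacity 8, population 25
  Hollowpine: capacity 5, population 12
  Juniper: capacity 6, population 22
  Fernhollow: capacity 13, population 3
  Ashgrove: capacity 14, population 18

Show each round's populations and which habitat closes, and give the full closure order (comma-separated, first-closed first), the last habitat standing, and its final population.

Closure order: Ironridge, Juniper, Hollowpine, Ashgrove, Fernhollow
Last habitat: Greywater with 84 animals

Round 1: Ashgrove=18 Fernhollow=3 Greywater=4 Hollowpine=12 Ironridge=25 Juniper=22 → close Ironridge (overflow 17)
  25÷5 = 5 each, +1 to first 0
Round 2: Ashgrove=23 Fernhollow=8 Greywater=9 Hollowpine=17 Juniper=27 → close Juniper (overflow 21)
  27÷4 = 6 each, +1 to first 3
Round 3: Ashgrove=30 Fernhollow=15 Greywater=16 Hollowpine=23 → close Hollowpine (overflow 18)
  23÷3 = 7 each, +1 to first 2
Round 4: Ashgrove=38 Fernhollow=23 Greywater=23 → close Ashgrove (overflow 24)
  38÷2 = 19 each, +1 to first 0
Round 5: Fernhollow=42 Greywater=42 → close Fernhollow (overflow 29)
  42÷1 = 42 each, +1 to first 0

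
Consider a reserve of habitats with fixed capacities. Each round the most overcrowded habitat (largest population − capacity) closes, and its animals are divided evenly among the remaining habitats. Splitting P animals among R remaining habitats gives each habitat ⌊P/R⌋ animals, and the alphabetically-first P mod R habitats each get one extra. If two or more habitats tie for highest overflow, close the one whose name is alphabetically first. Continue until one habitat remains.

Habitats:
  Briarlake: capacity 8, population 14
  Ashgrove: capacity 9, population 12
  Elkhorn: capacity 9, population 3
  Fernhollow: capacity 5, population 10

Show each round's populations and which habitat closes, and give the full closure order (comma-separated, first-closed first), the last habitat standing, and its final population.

Round 1: Ashgrove=12 Briarlake=14 Elkhorn=3 Fernhollow=10 → close Briarlake (overflow 6)
  14÷3 = 4 each, +1 to first 2
Round 2: Ashgrove=17 Elkhorn=8 Fernhollow=14 → close Fernhollow (overflow 9)
  14÷2 = 7 each, +1 to first 0
Round 3: Ashgrove=24 Elkhorn=15 → close Ashgrove (overflow 15)
  24÷1 = 24 each, +1 to first 0

Closure order: Briarlake, Fernhollow, Ashgrove
Last habitat: Elkhorn with 39 animals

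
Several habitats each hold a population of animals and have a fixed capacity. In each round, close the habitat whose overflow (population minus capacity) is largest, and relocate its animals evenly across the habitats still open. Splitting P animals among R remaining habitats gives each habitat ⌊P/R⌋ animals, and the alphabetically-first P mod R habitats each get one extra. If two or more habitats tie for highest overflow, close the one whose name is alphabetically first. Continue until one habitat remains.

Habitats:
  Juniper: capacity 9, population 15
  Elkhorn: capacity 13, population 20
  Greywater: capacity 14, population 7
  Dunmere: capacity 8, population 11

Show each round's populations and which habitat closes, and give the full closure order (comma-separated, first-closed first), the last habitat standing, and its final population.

Closure order: Elkhorn, Juniper, Dunmere
Last habitat: Greywater with 53 animals

Round 1: Dunmere=11 Elkhorn=20 Greywater=7 Juniper=15 → close Elkhorn (overflow 7)
  20÷3 = 6 each, +1 to first 2
Round 2: Dunmere=18 Greywater=14 Juniper=21 → close Juniper (overflow 12)
  21÷2 = 10 each, +1 to first 1
Round 3: Dunmere=29 Greywater=24 → close Dunmere (overflow 21)
  29÷1 = 29 each, +1 to first 0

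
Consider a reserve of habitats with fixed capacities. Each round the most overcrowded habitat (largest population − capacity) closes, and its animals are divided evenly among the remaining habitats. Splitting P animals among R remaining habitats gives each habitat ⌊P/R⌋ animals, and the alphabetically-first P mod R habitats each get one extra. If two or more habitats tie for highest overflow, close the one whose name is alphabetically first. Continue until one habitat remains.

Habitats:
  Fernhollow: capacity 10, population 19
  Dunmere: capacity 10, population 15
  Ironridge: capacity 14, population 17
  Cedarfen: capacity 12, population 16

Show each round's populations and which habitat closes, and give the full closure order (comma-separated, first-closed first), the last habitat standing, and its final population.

Closure order: Fernhollow, Cedarfen, Dunmere
Last habitat: Ironridge with 67 animals

Round 1: Cedarfen=16 Dunmere=15 Fernhollow=19 Ironridge=17 → close Fernhollow (overflow 9)
  19÷3 = 6 each, +1 to first 1
Round 2: Cedarfen=23 Dunmere=21 Ironridge=23 → close Cedarfen (overflow 11)
  23÷2 = 11 each, +1 to first 1
Round 3: Dunmere=33 Ironridge=34 → close Dunmere (overflow 23)
  33÷1 = 33 each, +1 to first 0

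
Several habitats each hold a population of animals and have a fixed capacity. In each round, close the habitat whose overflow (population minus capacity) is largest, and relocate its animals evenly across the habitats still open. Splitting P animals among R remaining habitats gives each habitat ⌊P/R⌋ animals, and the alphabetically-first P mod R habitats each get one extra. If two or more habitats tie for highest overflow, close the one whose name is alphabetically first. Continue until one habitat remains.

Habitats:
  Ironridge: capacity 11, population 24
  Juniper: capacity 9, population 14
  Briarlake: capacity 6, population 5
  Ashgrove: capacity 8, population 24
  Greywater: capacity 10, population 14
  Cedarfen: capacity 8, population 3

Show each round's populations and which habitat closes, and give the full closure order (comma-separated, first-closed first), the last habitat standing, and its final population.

Closure order: Ashgrove, Ironridge, Greywater, Juniper, Briarlake
Last habitat: Cedarfen with 84 animals

Round 1: Ashgrove=24 Briarlake=5 Cedarfen=3 Greywater=14 Ironridge=24 Juniper=14 → close Ashgrove (overflow 16)
  24÷5 = 4 each, +1 to first 4
Round 2: Briarlake=10 Cedarfen=8 Greywater=19 Ironridge=29 Juniper=18 → close Ironridge (overflow 18)
  29÷4 = 7 each, +1 to first 1
Round 3: Briarlake=18 Cedarfen=15 Greywater=26 Juniper=25 → close Greywater (overflow 16)
  26÷3 = 8 each, +1 to first 2
Round 4: Briarlake=27 Cedarfen=24 Juniper=33 → close Juniper (overflow 24)
  33÷2 = 16 each, +1 to first 1
Round 5: Briarlake=44 Cedarfen=40 → close Briarlake (overflow 38)
  44÷1 = 44 each, +1 to first 0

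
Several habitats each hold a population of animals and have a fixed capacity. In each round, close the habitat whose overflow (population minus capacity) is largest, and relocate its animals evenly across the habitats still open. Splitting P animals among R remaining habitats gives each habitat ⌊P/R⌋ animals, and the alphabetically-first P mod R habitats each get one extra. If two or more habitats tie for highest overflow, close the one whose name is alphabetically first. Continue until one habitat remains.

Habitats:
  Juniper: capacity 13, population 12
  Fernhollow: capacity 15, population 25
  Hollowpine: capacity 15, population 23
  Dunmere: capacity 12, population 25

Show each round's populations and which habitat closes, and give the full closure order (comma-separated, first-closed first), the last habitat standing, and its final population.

Round 1: Dunmere=25 Fernhollow=25 Hollowpine=23 Juniper=12 → close Dunmere (overflow 13)
  25÷3 = 8 each, +1 to first 1
Round 2: Fernhollow=34 Hollowpine=31 Juniper=20 → close Fernhollow (overflow 19)
  34÷2 = 17 each, +1 to first 0
Round 3: Hollowpine=48 Juniper=37 → close Hollowpine (overflow 33)
  48÷1 = 48 each, +1 to first 0

Closure order: Dunmere, Fernhollow, Hollowpine
Last habitat: Juniper with 85 animals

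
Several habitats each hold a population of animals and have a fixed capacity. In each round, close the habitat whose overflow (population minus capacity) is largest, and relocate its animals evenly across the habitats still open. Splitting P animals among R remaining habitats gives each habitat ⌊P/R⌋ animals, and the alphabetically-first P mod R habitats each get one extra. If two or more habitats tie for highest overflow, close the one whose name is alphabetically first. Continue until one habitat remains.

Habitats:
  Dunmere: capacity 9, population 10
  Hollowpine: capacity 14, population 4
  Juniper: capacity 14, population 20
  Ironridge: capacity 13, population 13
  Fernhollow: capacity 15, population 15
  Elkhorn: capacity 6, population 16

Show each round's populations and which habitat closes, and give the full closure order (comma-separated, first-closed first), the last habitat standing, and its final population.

Round 1: Dunmere=10 Elkhorn=16 Fernhollow=15 Hollowpine=4 Ironridge=13 Juniper=20 → close Elkhorn (overflow 10)
  16÷5 = 3 each, +1 to first 1
Round 2: Dunmere=14 Fernhollow=18 Hollowpine=7 Ironridge=16 Juniper=23 → close Juniper (overflow 9)
  23÷4 = 5 each, +1 to first 3
Round 3: Dunmere=20 Fernhollow=24 Hollowpine=13 Ironridge=21 → close Dunmere (overflow 11)
  20÷3 = 6 each, +1 to first 2
Round 4: Fernhollow=31 Hollowpine=20 Ironridge=27 → close Fernhollow (overflow 16)
  31÷2 = 15 each, +1 to first 1
Round 5: Hollowpine=36 Ironridge=42 → close Ironridge (overflow 29)
  42÷1 = 42 each, +1 to first 0

Closure order: Elkhorn, Juniper, Dunmere, Fernhollow, Ironridge
Last habitat: Hollowpine with 78 animals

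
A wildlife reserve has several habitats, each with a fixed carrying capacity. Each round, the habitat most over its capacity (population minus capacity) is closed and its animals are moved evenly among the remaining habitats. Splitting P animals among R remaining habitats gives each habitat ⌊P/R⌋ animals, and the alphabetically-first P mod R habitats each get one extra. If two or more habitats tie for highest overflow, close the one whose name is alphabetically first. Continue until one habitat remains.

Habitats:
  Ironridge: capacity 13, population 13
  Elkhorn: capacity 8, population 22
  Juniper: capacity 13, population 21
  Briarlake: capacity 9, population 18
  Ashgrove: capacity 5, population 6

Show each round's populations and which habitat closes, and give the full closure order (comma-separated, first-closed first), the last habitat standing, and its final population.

Closure order: Elkhorn, Briarlake, Juniper, Ashgrove
Last habitat: Ironridge with 80 animals

Round 1: Ashgrove=6 Briarlake=18 Elkhorn=22 Ironridge=13 Juniper=21 → close Elkhorn (overflow 14)
  22÷4 = 5 each, +1 to first 2
Round 2: Ashgrove=12 Briarlake=24 Ironridge=18 Juniper=26 → close Briarlake (overflow 15)
  24÷3 = 8 each, +1 to first 0
Round 3: Ashgrove=20 Ironridge=26 Juniper=34 → close Juniper (overflow 21)
  34÷2 = 17 each, +1 to first 0
Round 4: Ashgrove=37 Ironridge=43 → close Ashgrove (overflow 32)
  37÷1 = 37 each, +1 to first 0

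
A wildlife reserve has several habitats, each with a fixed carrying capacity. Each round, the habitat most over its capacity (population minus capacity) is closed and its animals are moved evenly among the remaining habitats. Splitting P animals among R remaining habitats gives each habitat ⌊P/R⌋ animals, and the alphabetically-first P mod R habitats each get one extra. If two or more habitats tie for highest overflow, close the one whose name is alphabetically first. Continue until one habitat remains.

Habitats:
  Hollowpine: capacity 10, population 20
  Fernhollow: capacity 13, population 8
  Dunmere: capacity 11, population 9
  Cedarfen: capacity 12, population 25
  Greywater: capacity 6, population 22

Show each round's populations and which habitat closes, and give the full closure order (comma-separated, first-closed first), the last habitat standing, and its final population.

Closure order: Greywater, Cedarfen, Hollowpine, Dunmere
Last habitat: Fernhollow with 84 animals

Round 1: Cedarfen=25 Dunmere=9 Fernhollow=8 Greywater=22 Hollowpine=20 → close Greywater (overflow 16)
  22÷4 = 5 each, +1 to first 2
Round 2: Cedarfen=31 Dunmere=15 Fernhollow=13 Hollowpine=25 → close Cedarfen (overflow 19)
  31÷3 = 10 each, +1 to first 1
Round 3: Dunmere=26 Fernhollow=23 Hollowpine=35 → close Hollowpine (overflow 25)
  35÷2 = 17 each, +1 to first 1
Round 4: Dunmere=44 Fernhollow=40 → close Dunmere (overflow 33)
  44÷1 = 44 each, +1 to first 0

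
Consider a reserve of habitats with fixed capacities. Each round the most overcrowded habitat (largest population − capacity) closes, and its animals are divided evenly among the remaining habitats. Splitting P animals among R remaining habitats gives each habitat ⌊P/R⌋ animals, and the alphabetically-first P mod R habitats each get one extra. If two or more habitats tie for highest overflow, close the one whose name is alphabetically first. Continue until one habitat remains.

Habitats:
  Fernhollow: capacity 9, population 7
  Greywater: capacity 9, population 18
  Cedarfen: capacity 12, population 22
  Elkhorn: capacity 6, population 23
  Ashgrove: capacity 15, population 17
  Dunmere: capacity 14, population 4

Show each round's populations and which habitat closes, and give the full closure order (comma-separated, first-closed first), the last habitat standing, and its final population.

Round 1: Ashgrove=17 Cedarfen=22 Dunmere=4 Elkhorn=23 Fernhollow=7 Greywater=18 → close Elkhorn (overflow 17)
  23÷5 = 4 each, +1 to first 3
Round 2: Ashgrove=22 Cedarfen=27 Dunmere=9 Fernhollow=11 Greywater=22 → close Cedarfen (overflow 15)
  27÷4 = 6 each, +1 to first 3
Round 3: Ashgrove=29 Dunmere=16 Fernhollow=18 Greywater=28 → close Greywater (overflow 19)
  28÷3 = 9 each, +1 to first 1
Round 4: Ashgrove=39 Dunmere=25 Fernhollow=27 → close Ashgrove (overflow 24)
  39÷2 = 19 each, +1 to first 1
Round 5: Dunmere=45 Fernhollow=46 → close Fernhollow (overflow 37)
  46÷1 = 46 each, +1 to first 0

Closure order: Elkhorn, Cedarfen, Greywater, Ashgrove, Fernhollow
Last habitat: Dunmere with 91 animals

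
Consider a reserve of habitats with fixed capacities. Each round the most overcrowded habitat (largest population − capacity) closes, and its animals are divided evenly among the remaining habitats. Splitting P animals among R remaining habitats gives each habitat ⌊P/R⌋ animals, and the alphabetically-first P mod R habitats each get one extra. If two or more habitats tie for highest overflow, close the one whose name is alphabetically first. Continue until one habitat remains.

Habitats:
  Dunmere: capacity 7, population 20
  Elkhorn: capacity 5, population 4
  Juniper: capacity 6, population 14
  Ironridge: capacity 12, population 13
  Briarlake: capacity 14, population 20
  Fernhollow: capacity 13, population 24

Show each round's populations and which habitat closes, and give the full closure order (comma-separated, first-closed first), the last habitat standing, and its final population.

Closure order: Dunmere, Fernhollow, Juniper, Briarlake, Ironridge
Last habitat: Elkhorn with 95 animals

Round 1: Briarlake=20 Dunmere=20 Elkhorn=4 Fernhollow=24 Ironridge=13 Juniper=14 → close Dunmere (overflow 13)
  20÷5 = 4 each, +1 to first 0
Round 2: Briarlake=24 Elkhorn=8 Fernhollow=28 Ironridge=17 Juniper=18 → close Fernhollow (overflow 15)
  28÷4 = 7 each, +1 to first 0
Round 3: Briarlake=31 Elkhorn=15 Ironridge=24 Juniper=25 → close Juniper (overflow 19)
  25÷3 = 8 each, +1 to first 1
Round 4: Briarlake=40 Elkhorn=23 Ironridge=32 → close Briarlake (overflow 26)
  40÷2 = 20 each, +1 to first 0
Round 5: Elkhorn=43 Ironridge=52 → close Ironridge (overflow 40)
  52÷1 = 52 each, +1 to first 0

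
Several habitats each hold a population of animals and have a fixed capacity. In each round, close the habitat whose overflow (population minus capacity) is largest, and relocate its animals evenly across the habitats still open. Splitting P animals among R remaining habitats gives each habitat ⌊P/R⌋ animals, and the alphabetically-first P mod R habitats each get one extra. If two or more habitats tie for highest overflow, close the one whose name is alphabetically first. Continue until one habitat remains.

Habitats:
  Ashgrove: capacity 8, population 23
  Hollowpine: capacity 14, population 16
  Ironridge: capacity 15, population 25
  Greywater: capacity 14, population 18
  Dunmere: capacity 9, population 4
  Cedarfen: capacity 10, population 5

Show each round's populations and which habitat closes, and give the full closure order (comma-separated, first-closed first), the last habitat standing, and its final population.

Closure order: Ashgrove, Ironridge, Greywater, Hollowpine, Cedarfen
Last habitat: Dunmere with 91 animals

Round 1: Ashgrove=23 Cedarfen=5 Dunmere=4 Greywater=18 Hollowpine=16 Ironridge=25 → close Ashgrove (overflow 15)
  23÷5 = 4 each, +1 to first 3
Round 2: Cedarfen=10 Dunmere=9 Greywater=23 Hollowpine=20 Ironridge=29 → close Ironridge (overflow 14)
  29÷4 = 7 each, +1 to first 1
Round 3: Cedarfen=18 Dunmere=16 Greywater=30 Hollowpine=27 → close Greywater (overflow 16)
  30÷3 = 10 each, +1 to first 0
Round 4: Cedarfen=28 Dunmere=26 Hollowpine=37 → close Hollowpine (overflow 23)
  37÷2 = 18 each, +1 to first 1
Round 5: Cedarfen=47 Dunmere=44 → close Cedarfen (overflow 37)
  47÷1 = 47 each, +1 to first 0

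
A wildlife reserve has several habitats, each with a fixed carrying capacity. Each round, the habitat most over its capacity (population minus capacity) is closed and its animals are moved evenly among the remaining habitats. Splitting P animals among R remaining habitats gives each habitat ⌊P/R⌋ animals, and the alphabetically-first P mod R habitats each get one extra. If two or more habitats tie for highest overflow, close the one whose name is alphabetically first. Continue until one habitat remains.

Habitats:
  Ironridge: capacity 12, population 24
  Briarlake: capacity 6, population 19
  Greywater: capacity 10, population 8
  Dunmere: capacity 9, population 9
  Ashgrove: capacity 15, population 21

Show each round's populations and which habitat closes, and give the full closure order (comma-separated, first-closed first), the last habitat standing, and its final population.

Round 1: Ashgrove=21 Briarlake=19 Dunmere=9 Greywater=8 Ironridge=24 → close Briarlake (overflow 13)
  19÷4 = 4 each, +1 to first 3
Round 2: Ashgrove=26 Dunmere=14 Greywater=13 Ironridge=28 → close Ironridge (overflow 16)
  28÷3 = 9 each, +1 to first 1
Round 3: Ashgrove=36 Dunmere=23 Greywater=22 → close Ashgrove (overflow 21)
  36÷2 = 18 each, +1 to first 0
Round 4: Dunmere=41 Greywater=40 → close Dunmere (overflow 32)
  41÷1 = 41 each, +1 to first 0

Closure order: Briarlake, Ironridge, Ashgrove, Dunmere
Last habitat: Greywater with 81 animals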